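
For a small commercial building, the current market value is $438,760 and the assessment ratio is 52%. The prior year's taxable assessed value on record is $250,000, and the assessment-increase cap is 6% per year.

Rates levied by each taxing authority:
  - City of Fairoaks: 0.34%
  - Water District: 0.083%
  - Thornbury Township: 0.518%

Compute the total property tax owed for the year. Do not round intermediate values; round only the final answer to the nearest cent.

$2,146.94

Uncapped assessed value = $438,760 × 0.52 = $228,155.2
Cap limit = $250,000 × 1.06 = $265,000
Taxable assessed value = min($228,155.2, $265,000) = $228,155.2 (cap does not bind)
City of Fairoaks: $228,155.2 × 0.0034 = $775.72768
Water District: $228,155.2 × 0.00083 = $189.368816
Thornbury Township: $228,155.2 × 0.00518 = $1,181.843936
Total = $2,146.940432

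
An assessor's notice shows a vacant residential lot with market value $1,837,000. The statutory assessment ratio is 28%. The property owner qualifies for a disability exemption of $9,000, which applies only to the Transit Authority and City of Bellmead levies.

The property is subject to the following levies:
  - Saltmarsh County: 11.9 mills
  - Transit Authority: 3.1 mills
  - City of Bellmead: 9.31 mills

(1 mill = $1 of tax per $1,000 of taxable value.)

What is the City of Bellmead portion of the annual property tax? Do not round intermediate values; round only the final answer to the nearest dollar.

Assessed value = $1,837,000 × 0.28 = $514,360
City of Bellmead taxable value = $514,360 − $9,000 = $505,360
City of Bellmead levy = $505,360 × 0.00931 = $4,704.9016

$4,705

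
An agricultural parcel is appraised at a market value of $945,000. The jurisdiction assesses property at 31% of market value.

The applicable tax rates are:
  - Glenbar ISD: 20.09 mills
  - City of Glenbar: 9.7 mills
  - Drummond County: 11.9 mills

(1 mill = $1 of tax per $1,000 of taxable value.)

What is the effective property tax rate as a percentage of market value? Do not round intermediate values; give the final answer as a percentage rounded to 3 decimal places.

1.292%

Assessed value = $945,000 × 0.31 = $292,950
Glenbar ISD: $292,950 × 0.02009 = $5,885.3655
City of Glenbar: $292,950 × 0.0097 = $2,841.615
Drummond County: $292,950 × 0.0119 = $3,486.105
Total tax = $12,213.0855
Effective rate = $12,213.0855 ÷ $945,000 = 1.292% of market value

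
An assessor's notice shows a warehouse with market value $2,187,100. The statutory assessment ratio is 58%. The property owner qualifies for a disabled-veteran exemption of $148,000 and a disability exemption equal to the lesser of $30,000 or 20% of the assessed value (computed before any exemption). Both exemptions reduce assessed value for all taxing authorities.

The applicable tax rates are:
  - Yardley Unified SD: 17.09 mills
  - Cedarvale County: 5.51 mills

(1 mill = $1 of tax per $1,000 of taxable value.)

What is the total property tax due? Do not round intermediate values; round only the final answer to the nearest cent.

$24,645.71

Assessed value = $2,187,100 × 0.58 = $1,268,518
Disability exemption = min($30,000, 20% × $1,268,518) = min($30,000, $253,703.6) = $30,000 (dollar cap binds)
Taxable value = $1,268,518 − $148,000 − $30,000 = $1,090,518
Yardley Unified SD: $1,090,518 × 0.01709 = $18,636.95262
Cedarvale County: $1,090,518 × 0.00551 = $6,008.75418
Total = $24,645.7068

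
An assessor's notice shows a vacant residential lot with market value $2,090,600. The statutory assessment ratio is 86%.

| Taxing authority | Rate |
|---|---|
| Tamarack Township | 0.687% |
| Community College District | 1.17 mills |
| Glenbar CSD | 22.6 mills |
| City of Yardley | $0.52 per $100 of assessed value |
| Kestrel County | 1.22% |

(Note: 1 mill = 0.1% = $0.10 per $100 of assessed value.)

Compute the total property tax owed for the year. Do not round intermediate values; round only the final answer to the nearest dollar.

Assessed value = $2,090,600 × 0.86 = $1,797,916
Tamarack Township: $1,797,916 × 0.00687 = $12,351.68292
Community College District: $1,797,916 × 0.00117 = $2,103.56172
Glenbar CSD: $1,797,916 × 0.0226 = $40,632.9016
City of Yardley: $1,797,916 × 0.0052 = $9,349.1632
Kestrel County: $1,797,916 × 0.0122 = $21,934.5752
Total = $86,371.88464

$86,372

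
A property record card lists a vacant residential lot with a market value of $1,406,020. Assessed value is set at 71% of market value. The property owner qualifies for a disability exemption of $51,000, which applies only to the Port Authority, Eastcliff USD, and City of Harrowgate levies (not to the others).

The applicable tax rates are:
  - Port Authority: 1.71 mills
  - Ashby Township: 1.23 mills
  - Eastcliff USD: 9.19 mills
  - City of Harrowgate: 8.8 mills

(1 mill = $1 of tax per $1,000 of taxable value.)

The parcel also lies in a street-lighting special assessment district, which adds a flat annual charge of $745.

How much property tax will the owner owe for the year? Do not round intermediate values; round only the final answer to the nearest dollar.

Assessed value = $1,406,020 × 0.71 = $998,274.2
Port Authority: ($998,274.2 − $51,000) × 0.00171 = $947,274.2 × 0.00171 = $1,619.838882
Ashby Township: $998,274.2 × 0.00123 = $1,227.877266
Eastcliff USD: ($998,274.2 − $51,000) × 0.00919 = $947,274.2 × 0.00919 = $8,705.449898
City of Harrowgate: ($998,274.2 − $51,000) × 0.0088 = $947,274.2 × 0.0088 = $8,336.01296
Levies subtotal = $19,889.179006
Total = $19,889.179006 + $745 = $20,634.179006

$20,634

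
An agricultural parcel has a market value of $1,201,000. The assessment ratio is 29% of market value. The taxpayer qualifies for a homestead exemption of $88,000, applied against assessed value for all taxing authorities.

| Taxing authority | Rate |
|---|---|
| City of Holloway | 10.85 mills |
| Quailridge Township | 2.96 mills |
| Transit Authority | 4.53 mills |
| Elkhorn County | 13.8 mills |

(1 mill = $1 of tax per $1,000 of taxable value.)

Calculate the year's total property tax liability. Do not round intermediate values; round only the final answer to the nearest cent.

Assessed value = $1,201,000 × 0.29 = $348,290
Taxable value = $348,290 − $88,000 = $260,290
City of Holloway: $260,290 × 0.01085 = $2,824.1465
Quailridge Township: $260,290 × 0.00296 = $770.4584
Transit Authority: $260,290 × 0.00453 = $1,179.1137
Elkhorn County: $260,290 × 0.0138 = $3,592.002
Total = $2,824.1465 + $770.4584 + $1,179.1137 + $3,592.002 = $8,365.7206

$8,365.72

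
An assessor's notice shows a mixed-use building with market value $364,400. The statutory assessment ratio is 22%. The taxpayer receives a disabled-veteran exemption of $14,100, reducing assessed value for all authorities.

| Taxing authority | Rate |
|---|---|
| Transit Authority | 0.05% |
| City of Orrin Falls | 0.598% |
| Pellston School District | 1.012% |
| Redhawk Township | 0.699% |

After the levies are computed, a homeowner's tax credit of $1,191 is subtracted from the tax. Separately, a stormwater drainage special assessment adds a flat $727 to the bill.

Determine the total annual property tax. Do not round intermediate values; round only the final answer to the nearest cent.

Assessed value = $364,400 × 0.22 = $80,168
Taxable value = $80,168 − $14,100 = $66,068
Transit Authority: $66,068 × 0.0005 = $33.034
City of Orrin Falls: $66,068 × 0.00598 = $395.08664
Pellston School District: $66,068 × 0.01012 = $668.60816
Redhawk Township: $66,068 × 0.00699 = $461.81532
Levies subtotal = $1,558.54412
After credit = $1,558.54412 − $1,191 = $367.54412
Total = $367.54412 + $727 = $1,094.54412

$1,094.54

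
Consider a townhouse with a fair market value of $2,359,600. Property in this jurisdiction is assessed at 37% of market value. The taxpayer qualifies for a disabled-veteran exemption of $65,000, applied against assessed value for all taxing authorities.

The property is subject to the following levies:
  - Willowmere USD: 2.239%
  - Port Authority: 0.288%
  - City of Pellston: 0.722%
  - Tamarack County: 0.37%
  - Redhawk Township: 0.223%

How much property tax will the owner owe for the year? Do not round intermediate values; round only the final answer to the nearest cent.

$31,045.36

Assessed value = $2,359,600 × 0.37 = $873,052
Taxable value = $873,052 − $65,000 = $808,052
Willowmere USD: $808,052 × 0.02239 = $18,092.28428
Port Authority: $808,052 × 0.00288 = $2,327.18976
City of Pellston: $808,052 × 0.00722 = $5,834.13544
Tamarack County: $808,052 × 0.0037 = $2,989.7924
Redhawk Township: $808,052 × 0.00223 = $1,801.95596
Total = $18,092.28428 + $2,327.18976 + $5,834.13544 + $2,989.7924 + $1,801.95596 = $31,045.35784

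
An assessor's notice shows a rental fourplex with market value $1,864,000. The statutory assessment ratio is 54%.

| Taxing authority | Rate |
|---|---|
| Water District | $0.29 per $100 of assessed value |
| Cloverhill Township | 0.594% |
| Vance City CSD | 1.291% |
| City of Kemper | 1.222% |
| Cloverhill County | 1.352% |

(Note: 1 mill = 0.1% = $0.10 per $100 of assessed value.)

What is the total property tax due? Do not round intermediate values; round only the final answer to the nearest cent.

$47,801.53

Assessed value = $1,864,000 × 0.54 = $1,006,560
Water District: $1,006,560 × 0.0029 = $2,919.024
Cloverhill Township: $1,006,560 × 0.00594 = $5,978.9664
Vance City CSD: $1,006,560 × 0.01291 = $12,994.6896
City of Kemper: $1,006,560 × 0.01222 = $12,300.1632
Cloverhill County: $1,006,560 × 0.01352 = $13,608.6912
Total = $47,801.5344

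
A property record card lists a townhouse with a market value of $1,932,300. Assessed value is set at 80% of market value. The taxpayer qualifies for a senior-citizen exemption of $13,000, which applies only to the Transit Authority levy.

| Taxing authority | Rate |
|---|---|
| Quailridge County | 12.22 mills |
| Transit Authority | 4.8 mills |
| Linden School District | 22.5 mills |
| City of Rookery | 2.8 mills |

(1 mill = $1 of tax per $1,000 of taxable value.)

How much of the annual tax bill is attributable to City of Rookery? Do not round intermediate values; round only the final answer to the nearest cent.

Assessed value = $1,932,300 × 0.8 = $1,545,840
City of Rookery taxable value = $1,545,840 (exemption does not apply)
City of Rookery levy = $1,545,840 × 0.0028 = $4,328.352

$4,328.35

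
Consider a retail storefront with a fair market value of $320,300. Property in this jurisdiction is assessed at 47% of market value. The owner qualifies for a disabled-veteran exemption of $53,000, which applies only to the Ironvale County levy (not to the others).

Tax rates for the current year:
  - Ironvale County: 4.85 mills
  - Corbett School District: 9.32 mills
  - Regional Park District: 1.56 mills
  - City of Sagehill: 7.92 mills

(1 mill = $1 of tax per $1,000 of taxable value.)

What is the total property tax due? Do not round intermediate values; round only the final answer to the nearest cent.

Assessed value = $320,300 × 0.47 = $150,541
Ironvale County: ($150,541 − $53,000) × 0.00485 = $97,541 × 0.00485 = $473.07385
Corbett School District: $150,541 × 0.00932 = $1,403.04212
Regional Park District: $150,541 × 0.00156 = $234.84396
City of Sagehill: $150,541 × 0.00792 = $1,192.28472
Total = $3,303.24465

$3,303.24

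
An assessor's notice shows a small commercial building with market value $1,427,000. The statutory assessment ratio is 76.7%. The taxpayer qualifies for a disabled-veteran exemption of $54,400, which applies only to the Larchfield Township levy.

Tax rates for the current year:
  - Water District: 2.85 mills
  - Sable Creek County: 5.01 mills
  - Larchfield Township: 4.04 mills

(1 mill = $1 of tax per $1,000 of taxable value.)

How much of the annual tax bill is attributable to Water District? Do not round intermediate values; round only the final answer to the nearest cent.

$3,119.35

Assessed value = $1,427,000 × 0.767 = $1,094,509
Water District taxable value = $1,094,509 (exemption does not apply)
Water District levy = $1,094,509 × 0.00285 = $3,119.35065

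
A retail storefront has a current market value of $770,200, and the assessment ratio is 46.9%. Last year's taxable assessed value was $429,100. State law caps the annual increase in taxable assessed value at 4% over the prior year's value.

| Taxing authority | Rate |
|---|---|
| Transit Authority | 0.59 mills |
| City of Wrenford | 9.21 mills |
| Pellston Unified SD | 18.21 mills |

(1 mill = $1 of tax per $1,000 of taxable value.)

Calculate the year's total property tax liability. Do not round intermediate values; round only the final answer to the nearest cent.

Uncapped assessed value = $770,200 × 0.469 = $361,223.8
Cap limit = $429,100 × 1.04 = $446,264
Taxable assessed value = min($361,223.8, $446,264) = $361,223.8 (cap does not bind)
Transit Authority: $361,223.8 × 0.00059 = $213.122042
City of Wrenford: $361,223.8 × 0.00921 = $3,326.871198
Pellston Unified SD: $361,223.8 × 0.01821 = $6,577.885398
Total = $10,117.878638

$10,117.88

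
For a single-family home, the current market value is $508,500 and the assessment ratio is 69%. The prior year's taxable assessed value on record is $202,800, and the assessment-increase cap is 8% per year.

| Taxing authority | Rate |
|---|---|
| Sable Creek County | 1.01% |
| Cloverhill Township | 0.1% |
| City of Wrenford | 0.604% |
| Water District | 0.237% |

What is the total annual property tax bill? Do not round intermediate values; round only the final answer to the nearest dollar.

Uncapped assessed value = $508,500 × 0.69 = $350,865
Cap limit = $202,800 × 1.08 = $219,024
Taxable assessed value = min($350,865, $219,024) = $219,024 (cap binds)
Sable Creek County: $219,024 × 0.0101 = $2,212.1424
Cloverhill Township: $219,024 × 0.001 = $219.024
City of Wrenford: $219,024 × 0.00604 = $1,322.90496
Water District: $219,024 × 0.00237 = $519.08688
Total = $4,273.15824

$4,273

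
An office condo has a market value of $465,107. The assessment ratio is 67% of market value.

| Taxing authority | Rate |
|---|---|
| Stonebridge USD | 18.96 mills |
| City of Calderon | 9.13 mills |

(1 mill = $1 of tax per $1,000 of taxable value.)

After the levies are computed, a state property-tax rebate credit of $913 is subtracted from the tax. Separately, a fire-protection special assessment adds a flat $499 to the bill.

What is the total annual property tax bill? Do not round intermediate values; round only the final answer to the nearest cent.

$8,339.45

Assessed value = $465,107 × 0.67 = $311,621.69
Stonebridge USD: $311,621.69 × 0.01896 = $5,908.3472424
City of Calderon: $311,621.69 × 0.00913 = $2,845.1060297
Levies subtotal = $8,753.4532721
After credit = $8,753.4532721 − $913 = $7,840.4532721
Total = $7,840.4532721 + $499 = $8,339.4532721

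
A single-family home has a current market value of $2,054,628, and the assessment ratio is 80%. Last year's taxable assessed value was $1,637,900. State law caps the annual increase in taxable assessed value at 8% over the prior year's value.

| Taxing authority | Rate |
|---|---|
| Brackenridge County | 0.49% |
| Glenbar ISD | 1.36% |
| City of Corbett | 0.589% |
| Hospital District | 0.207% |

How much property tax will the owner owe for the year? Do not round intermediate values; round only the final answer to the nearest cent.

$43,492.37

Uncapped assessed value = $2,054,628 × 0.8 = $1,643,702.4
Cap limit = $1,637,900 × 1.08 = $1,768,932
Taxable assessed value = min($1,643,702.4, $1,768,932) = $1,643,702.4 (cap does not bind)
Brackenridge County: $1,643,702.4 × 0.0049 = $8,054.14176
Glenbar ISD: $1,643,702.4 × 0.0136 = $22,354.35264
City of Corbett: $1,643,702.4 × 0.00589 = $9,681.407136
Hospital District: $1,643,702.4 × 0.00207 = $3,402.463968
Total = $43,492.365504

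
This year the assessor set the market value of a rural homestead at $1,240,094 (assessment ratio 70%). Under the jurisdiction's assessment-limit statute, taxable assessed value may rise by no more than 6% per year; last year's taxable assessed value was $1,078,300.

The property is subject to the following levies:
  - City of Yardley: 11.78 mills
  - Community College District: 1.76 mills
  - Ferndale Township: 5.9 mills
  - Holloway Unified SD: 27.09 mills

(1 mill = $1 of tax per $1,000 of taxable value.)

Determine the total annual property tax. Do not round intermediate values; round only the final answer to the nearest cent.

Uncapped assessed value = $1,240,094 × 0.7 = $868,065.8
Cap limit = $1,078,300 × 1.06 = $1,142,998
Taxable assessed value = min($868,065.8, $1,142,998) = $868,065.8 (cap does not bind)
City of Yardley: $868,065.8 × 0.01178 = $10,225.815124
Community College District: $868,065.8 × 0.00176 = $1,527.795808
Ferndale Township: $868,065.8 × 0.0059 = $5,121.58822
Holloway Unified SD: $868,065.8 × 0.02709 = $23,515.902522
Total = $40,391.101674

$40,391.10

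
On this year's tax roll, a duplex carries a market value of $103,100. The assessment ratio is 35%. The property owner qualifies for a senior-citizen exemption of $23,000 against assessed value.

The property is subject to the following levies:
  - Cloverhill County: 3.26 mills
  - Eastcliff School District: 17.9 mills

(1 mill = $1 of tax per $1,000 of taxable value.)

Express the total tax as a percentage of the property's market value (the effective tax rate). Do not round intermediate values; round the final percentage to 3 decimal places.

0.269%

Assessed value = $103,100 × 0.35 = $36,085
Taxable value = $36,085 − $23,000 = $13,085
Cloverhill County: $13,085 × 0.00326 = $42.6571
Eastcliff School District: $13,085 × 0.0179 = $234.2215
Total tax = $276.8786
Effective rate = $276.8786 ÷ $103,100 = 0.269% of market value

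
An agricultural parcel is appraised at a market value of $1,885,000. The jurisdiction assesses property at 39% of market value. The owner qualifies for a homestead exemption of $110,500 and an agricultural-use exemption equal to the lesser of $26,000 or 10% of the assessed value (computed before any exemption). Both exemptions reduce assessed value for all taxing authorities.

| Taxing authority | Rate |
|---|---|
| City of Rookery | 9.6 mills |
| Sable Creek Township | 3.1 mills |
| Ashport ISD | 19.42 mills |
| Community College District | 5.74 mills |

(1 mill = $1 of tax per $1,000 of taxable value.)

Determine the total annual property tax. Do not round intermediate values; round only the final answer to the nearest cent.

$22,664.89

Assessed value = $1,885,000 × 0.39 = $735,150
Agricultural-use exemption = min($26,000, 10% × $735,150) = min($26,000, $73,515) = $26,000 (dollar cap binds)
Taxable value = $735,150 − $110,500 − $26,000 = $598,650
City of Rookery: $598,650 × 0.0096 = $5,747.04
Sable Creek Township: $598,650 × 0.0031 = $1,855.815
Ashport ISD: $598,650 × 0.01942 = $11,625.783
Community College District: $598,650 × 0.00574 = $3,436.251
Total = $22,664.889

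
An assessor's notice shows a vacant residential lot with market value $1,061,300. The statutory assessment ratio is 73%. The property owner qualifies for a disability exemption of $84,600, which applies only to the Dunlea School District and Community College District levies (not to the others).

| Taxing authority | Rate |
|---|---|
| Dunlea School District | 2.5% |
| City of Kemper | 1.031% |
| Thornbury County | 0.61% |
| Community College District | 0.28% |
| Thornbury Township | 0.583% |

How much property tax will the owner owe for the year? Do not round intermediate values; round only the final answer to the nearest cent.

$36,416.56

Assessed value = $1,061,300 × 0.73 = $774,749
Dunlea School District: ($774,749 − $84,600) × 0.025 = $690,149 × 0.025 = $17,253.725
City of Kemper: $774,749 × 0.01031 = $7,987.66219
Thornbury County: $774,749 × 0.0061 = $4,725.9689
Community College District: ($774,749 − $84,600) × 0.0028 = $690,149 × 0.0028 = $1,932.4172
Thornbury Township: $774,749 × 0.00583 = $4,516.78667
Total = $36,416.55996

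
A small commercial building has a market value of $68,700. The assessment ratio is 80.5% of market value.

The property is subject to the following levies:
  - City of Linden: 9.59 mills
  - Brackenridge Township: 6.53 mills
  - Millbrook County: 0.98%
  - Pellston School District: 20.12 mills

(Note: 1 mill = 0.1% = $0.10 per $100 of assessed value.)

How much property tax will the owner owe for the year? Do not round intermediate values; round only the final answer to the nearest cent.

$2,546.17

Assessed value = $68,700 × 0.805 = $55,303.5
City of Linden: $55,303.5 × 0.00959 = $530.360565
Brackenridge Township: $55,303.5 × 0.00653 = $361.131855
Millbrook County: $55,303.5 × 0.0098 = $541.9743
Pellston School District: $55,303.5 × 0.02012 = $1,112.70642
Total = $2,546.17314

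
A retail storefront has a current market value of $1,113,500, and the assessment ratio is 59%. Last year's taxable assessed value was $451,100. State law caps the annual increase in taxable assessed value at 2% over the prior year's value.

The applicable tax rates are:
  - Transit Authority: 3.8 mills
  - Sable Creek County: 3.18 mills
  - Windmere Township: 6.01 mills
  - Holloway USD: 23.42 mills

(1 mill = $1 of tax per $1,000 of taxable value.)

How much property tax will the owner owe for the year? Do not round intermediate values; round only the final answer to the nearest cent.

$16,753.04

Uncapped assessed value = $1,113,500 × 0.59 = $656,965
Cap limit = $451,100 × 1.02 = $460,122
Taxable assessed value = min($656,965, $460,122) = $460,122 (cap binds)
Transit Authority: $460,122 × 0.0038 = $1,748.4636
Sable Creek County: $460,122 × 0.00318 = $1,463.18796
Windmere Township: $460,122 × 0.00601 = $2,765.33322
Holloway USD: $460,122 × 0.02342 = $10,776.05724
Total = $16,753.04202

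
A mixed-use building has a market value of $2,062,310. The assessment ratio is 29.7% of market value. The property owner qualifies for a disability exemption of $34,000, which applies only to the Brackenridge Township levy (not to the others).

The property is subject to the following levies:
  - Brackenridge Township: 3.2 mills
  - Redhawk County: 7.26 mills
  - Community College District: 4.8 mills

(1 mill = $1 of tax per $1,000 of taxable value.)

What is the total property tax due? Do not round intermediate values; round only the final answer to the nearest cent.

Assessed value = $2,062,310 × 0.297 = $612,506.07
Brackenridge Township: ($612,506.07 − $34,000) × 0.0032 = $578,506.07 × 0.0032 = $1,851.219424
Redhawk County: $612,506.07 × 0.00726 = $4,446.7940682
Community College District: $612,506.07 × 0.0048 = $2,940.029136
Total = $9,238.0426282

$9,238.04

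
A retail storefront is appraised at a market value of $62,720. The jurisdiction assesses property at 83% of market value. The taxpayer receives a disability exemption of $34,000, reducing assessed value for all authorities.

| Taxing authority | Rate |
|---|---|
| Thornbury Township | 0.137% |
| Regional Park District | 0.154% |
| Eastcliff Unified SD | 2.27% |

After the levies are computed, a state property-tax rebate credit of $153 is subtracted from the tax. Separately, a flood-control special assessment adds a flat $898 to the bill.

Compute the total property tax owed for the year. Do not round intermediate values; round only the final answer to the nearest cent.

Assessed value = $62,720 × 0.83 = $52,057.6
Taxable value = $52,057.6 − $34,000 = $18,057.6
Thornbury Township: $18,057.6 × 0.00137 = $24.738912
Regional Park District: $18,057.6 × 0.00154 = $27.808704
Eastcliff Unified SD: $18,057.6 × 0.0227 = $409.90752
Levies subtotal = $462.455136
After credit = $462.455136 − $153 = $309.455136
Total = $309.455136 + $898 = $1,207.455136

$1,207.46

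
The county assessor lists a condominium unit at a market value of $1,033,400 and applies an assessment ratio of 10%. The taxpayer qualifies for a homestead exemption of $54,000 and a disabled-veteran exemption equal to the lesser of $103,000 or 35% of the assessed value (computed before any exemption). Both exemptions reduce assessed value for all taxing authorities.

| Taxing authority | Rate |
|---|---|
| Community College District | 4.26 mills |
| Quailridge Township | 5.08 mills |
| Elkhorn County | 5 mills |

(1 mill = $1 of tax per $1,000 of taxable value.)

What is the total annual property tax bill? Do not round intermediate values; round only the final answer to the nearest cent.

$188.87

Assessed value = $1,033,400 × 0.1 = $103,340
Disabled-veteran exemption = min($103,000, 35% × $103,340) = min($103,000, $36,169) = $36,169 (percentage binds)
Taxable value = $103,340 − $54,000 − $36,169 = $13,171
Community College District: $13,171 × 0.00426 = $56.10846
Quailridge Township: $13,171 × 0.00508 = $66.90868
Elkhorn County: $13,171 × 0.005 = $65.855
Total = $188.87214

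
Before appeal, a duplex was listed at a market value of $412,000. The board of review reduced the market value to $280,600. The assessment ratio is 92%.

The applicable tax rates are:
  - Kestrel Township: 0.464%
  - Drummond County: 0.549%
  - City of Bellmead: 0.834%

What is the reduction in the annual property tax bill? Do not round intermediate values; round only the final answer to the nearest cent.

$2,232.80

Old assessed value = $412,000 × 0.92 = $379,040
New assessed value = $280,600 × 0.92 = $258,152
Combined rate = 0.00464 + 0.00549 + 0.00834 = 0.01847
Old tax = $379,040 × 0.01847 = $7,000.8688
New tax = $258,152 × 0.01847 = $4,768.06744
Reduction = $7,000.8688 − $4,768.06744 = $2,232.80136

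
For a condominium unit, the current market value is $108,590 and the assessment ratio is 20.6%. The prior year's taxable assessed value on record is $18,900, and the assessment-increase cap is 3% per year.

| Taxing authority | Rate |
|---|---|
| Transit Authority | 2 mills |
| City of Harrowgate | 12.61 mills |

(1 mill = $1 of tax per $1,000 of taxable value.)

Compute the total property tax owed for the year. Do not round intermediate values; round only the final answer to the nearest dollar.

$284

Uncapped assessed value = $108,590 × 0.206 = $22,369.54
Cap limit = $18,900 × 1.03 = $19,467
Taxable assessed value = min($22,369.54, $19,467) = $19,467 (cap binds)
Transit Authority: $19,467 × 0.002 = $38.934
City of Harrowgate: $19,467 × 0.01261 = $245.47887
Total = $284.41287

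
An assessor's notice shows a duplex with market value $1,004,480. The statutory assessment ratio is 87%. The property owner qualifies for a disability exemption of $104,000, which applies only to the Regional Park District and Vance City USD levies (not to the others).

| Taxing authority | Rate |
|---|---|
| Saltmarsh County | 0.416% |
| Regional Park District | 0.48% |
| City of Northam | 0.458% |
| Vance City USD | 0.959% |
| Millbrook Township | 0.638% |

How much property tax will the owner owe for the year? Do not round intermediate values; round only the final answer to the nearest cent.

Assessed value = $1,004,480 × 0.87 = $873,897.6
Saltmarsh County: $873,897.6 × 0.00416 = $3,635.414016
Regional Park District: ($873,897.6 − $104,000) × 0.0048 = $769,897.6 × 0.0048 = $3,695.50848
City of Northam: $873,897.6 × 0.00458 = $4,002.451008
Vance City USD: ($873,897.6 − $104,000) × 0.00959 = $769,897.6 × 0.00959 = $7,383.317984
Millbrook Township: $873,897.6 × 0.00638 = $5,575.466688
Total = $24,292.158176

$24,292.16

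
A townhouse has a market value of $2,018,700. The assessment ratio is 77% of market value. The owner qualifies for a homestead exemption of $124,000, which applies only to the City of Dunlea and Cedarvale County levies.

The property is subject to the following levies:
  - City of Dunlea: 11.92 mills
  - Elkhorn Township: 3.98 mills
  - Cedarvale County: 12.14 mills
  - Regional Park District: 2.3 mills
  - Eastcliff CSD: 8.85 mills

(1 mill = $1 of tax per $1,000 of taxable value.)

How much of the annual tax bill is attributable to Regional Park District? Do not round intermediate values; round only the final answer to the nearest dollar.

Assessed value = $2,018,700 × 0.77 = $1,554,399
Regional Park District taxable value = $1,554,399 (exemption does not apply)
Regional Park District levy = $1,554,399 × 0.0023 = $3,575.1177

$3,575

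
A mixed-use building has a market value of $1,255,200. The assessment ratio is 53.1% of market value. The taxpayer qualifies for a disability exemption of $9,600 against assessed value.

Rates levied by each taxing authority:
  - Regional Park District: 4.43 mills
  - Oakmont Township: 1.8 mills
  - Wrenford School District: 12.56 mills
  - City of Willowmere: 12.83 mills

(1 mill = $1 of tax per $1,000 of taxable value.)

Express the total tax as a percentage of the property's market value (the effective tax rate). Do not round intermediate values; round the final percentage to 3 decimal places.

1.655%

Assessed value = $1,255,200 × 0.531 = $666,511.2
Taxable value = $666,511.2 − $9,600 = $656,911.2
Regional Park District: $656,911.2 × 0.00443 = $2,910.116616
Oakmont Township: $656,911.2 × 0.0018 = $1,182.44016
Wrenford School District: $656,911.2 × 0.01256 = $8,250.804672
City of Willowmere: $656,911.2 × 0.01283 = $8,428.170696
Total tax = $20,771.532144
Effective rate = $20,771.532144 ÷ $1,255,200 = 1.655% of market value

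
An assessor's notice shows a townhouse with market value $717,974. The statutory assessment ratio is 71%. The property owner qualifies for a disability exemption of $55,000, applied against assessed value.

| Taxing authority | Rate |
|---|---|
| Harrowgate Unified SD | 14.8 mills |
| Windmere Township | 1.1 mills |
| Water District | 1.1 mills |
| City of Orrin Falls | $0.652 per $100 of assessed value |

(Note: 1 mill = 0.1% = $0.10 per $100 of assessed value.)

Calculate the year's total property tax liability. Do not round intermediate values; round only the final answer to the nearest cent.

$10,695.99

Assessed value = $717,974 × 0.71 = $509,761.54
Taxable value = $509,761.54 − $55,000 = $454,761.54
Harrowgate Unified SD: $454,761.54 × 0.0148 = $6,730.470792
Windmere Township: $454,761.54 × 0.0011 = $500.237694
Water District: $454,761.54 × 0.0011 = $500.237694
City of Orrin Falls: $454,761.54 × 0.00652 = $2,965.0452408
Total = $10,695.9914208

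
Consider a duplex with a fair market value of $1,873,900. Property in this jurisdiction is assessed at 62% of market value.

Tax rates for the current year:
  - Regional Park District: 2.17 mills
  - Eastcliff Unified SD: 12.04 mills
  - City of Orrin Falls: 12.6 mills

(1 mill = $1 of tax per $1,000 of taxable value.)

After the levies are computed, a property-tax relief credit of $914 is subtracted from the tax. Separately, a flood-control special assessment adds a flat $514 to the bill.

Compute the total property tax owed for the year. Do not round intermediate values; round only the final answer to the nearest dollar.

Assessed value = $1,873,900 × 0.62 = $1,161,818
Regional Park District: $1,161,818 × 0.00217 = $2,521.14506
Eastcliff Unified SD: $1,161,818 × 0.01204 = $13,988.28872
City of Orrin Falls: $1,161,818 × 0.0126 = $14,638.9068
Levies subtotal = $31,148.34058
After credit = $31,148.34058 − $914 = $30,234.34058
Total = $30,234.34058 + $514 = $30,748.34058

$30,748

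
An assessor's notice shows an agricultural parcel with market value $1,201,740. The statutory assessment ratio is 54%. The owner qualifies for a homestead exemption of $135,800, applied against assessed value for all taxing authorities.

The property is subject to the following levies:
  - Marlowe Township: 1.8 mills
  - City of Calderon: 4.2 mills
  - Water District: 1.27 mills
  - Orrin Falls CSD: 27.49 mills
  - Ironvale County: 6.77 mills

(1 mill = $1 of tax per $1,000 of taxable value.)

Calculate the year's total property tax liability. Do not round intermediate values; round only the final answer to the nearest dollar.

Assessed value = $1,201,740 × 0.54 = $648,939.6
Taxable value = $648,939.6 − $135,800 = $513,139.6
Marlowe Township: $513,139.6 × 0.0018 = $923.65128
City of Calderon: $513,139.6 × 0.0042 = $2,155.18632
Water District: $513,139.6 × 0.00127 = $651.687292
Orrin Falls CSD: $513,139.6 × 0.02749 = $14,106.207604
Ironvale County: $513,139.6 × 0.00677 = $3,473.955092
Total = $923.65128 + $2,155.18632 + $651.687292 + $14,106.207604 + $3,473.955092 = $21,310.687588

$21,311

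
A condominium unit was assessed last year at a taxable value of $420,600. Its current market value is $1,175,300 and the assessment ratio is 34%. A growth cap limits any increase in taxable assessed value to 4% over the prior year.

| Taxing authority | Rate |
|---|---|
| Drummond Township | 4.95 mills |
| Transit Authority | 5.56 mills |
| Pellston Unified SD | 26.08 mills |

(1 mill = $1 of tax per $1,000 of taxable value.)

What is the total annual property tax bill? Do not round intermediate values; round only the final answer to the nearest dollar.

Uncapped assessed value = $1,175,300 × 0.34 = $399,602
Cap limit = $420,600 × 1.04 = $437,424
Taxable assessed value = min($399,602, $437,424) = $399,602 (cap does not bind)
Drummond Township: $399,602 × 0.00495 = $1,978.0299
Transit Authority: $399,602 × 0.00556 = $2,221.78712
Pellston Unified SD: $399,602 × 0.02608 = $10,421.62016
Total = $14,621.43718

$14,621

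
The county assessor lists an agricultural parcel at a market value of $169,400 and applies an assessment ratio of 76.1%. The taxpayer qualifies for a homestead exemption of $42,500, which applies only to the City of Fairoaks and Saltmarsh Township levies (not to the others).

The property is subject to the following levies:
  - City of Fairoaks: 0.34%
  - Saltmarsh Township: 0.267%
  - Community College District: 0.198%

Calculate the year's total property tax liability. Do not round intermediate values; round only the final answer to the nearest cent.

Assessed value = $169,400 × 0.761 = $128,913.4
City of Fairoaks: ($128,913.4 − $42,500) × 0.0034 = $86,413.4 × 0.0034 = $293.80556
Saltmarsh Township: ($128,913.4 − $42,500) × 0.00267 = $86,413.4 × 0.00267 = $230.723778
Community College District: $128,913.4 × 0.00198 = $255.248532
Total = $779.77787

$779.78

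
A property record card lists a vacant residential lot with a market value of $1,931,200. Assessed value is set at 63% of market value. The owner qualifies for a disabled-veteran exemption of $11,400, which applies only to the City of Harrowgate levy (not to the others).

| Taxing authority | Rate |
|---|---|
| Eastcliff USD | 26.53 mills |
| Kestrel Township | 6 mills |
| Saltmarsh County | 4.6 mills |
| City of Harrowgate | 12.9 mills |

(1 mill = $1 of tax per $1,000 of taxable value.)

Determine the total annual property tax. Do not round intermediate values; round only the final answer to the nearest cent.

Assessed value = $1,931,200 × 0.63 = $1,216,656
Eastcliff USD: $1,216,656 × 0.02653 = $32,277.88368
Kestrel Township: $1,216,656 × 0.006 = $7,299.936
Saltmarsh County: $1,216,656 × 0.0046 = $5,596.6176
City of Harrowgate: ($1,216,656 − $11,400) × 0.0129 = $1,205,256 × 0.0129 = $15,547.8024
Total = $60,722.23968

$60,722.24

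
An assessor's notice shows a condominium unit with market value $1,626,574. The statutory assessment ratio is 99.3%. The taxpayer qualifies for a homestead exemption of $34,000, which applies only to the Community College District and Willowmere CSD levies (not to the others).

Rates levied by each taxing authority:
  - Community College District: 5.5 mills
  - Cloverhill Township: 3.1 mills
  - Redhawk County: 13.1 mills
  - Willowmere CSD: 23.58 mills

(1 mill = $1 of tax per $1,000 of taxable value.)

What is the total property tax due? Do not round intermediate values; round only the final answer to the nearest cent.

Assessed value = $1,626,574 × 0.993 = $1,615,187.982
Community College District: ($1,615,187.982 − $34,000) × 0.0055 = $1,581,187.982 × 0.0055 = $8,696.533901
Cloverhill Township: $1,615,187.982 × 0.0031 = $5,007.0827442
Redhawk County: $1,615,187.982 × 0.0131 = $21,158.9625642
Willowmere CSD: ($1,615,187.982 − $34,000) × 0.02358 = $1,581,187.982 × 0.02358 = $37,284.41261556
Total = $72,146.99182496

$72,146.99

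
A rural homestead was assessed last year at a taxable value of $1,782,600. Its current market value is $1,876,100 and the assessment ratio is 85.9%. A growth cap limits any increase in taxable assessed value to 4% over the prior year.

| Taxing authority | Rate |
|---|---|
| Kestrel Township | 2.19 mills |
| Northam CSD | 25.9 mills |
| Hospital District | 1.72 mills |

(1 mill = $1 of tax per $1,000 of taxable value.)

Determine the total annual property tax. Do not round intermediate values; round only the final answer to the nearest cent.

Uncapped assessed value = $1,876,100 × 0.859 = $1,611,569.9
Cap limit = $1,782,600 × 1.04 = $1,853,904
Taxable assessed value = min($1,611,569.9, $1,853,904) = $1,611,569.9 (cap does not bind)
Kestrel Township: $1,611,569.9 × 0.00219 = $3,529.338081
Northam CSD: $1,611,569.9 × 0.0259 = $41,739.66041
Hospital District: $1,611,569.9 × 0.00172 = $2,771.900228
Total = $48,040.898719

$48,040.90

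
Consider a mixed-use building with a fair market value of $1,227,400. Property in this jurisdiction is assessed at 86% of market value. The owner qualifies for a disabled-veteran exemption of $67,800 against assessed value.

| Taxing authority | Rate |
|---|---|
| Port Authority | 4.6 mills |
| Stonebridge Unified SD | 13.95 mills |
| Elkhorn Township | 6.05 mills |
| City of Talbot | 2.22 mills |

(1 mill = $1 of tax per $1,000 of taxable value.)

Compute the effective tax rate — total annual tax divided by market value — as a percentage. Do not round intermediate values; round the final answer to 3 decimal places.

Assessed value = $1,227,400 × 0.86 = $1,055,564
Taxable value = $1,055,564 − $67,800 = $987,764
Port Authority: $987,764 × 0.0046 = $4,543.7144
Stonebridge Unified SD: $987,764 × 0.01395 = $13,779.3078
Elkhorn Township: $987,764 × 0.00605 = $5,975.9722
City of Talbot: $987,764 × 0.00222 = $2,192.83608
Total tax = $26,491.83048
Effective rate = $26,491.83048 ÷ $1,227,400 = 2.158% of market value

2.158%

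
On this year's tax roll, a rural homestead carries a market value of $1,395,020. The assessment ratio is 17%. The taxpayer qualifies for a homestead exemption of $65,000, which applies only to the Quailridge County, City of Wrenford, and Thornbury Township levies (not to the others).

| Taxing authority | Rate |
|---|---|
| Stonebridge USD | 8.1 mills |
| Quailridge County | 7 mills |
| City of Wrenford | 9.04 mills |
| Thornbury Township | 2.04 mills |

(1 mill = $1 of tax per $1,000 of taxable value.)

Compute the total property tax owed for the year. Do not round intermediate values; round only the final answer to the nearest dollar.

Assessed value = $1,395,020 × 0.17 = $237,153.4
Stonebridge USD: $237,153.4 × 0.0081 = $1,920.94254
Quailridge County: ($237,153.4 − $65,000) × 0.007 = $172,153.4 × 0.007 = $1,205.0738
City of Wrenford: ($237,153.4 − $65,000) × 0.00904 = $172,153.4 × 0.00904 = $1,556.266736
Thornbury Township: ($237,153.4 − $65,000) × 0.00204 = $172,153.4 × 0.00204 = $351.192936
Total = $5,033.476012

$5,033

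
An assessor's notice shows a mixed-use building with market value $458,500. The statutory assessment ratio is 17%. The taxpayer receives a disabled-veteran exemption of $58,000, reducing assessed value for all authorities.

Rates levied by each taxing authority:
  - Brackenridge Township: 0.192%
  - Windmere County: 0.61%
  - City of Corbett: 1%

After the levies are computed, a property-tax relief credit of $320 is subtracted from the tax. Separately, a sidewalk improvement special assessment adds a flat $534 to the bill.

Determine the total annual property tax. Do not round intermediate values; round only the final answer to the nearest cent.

Assessed value = $458,500 × 0.17 = $77,945
Taxable value = $77,945 − $58,000 = $19,945
Brackenridge Township: $19,945 × 0.00192 = $38.2944
Windmere County: $19,945 × 0.0061 = $121.6645
City of Corbett: $19,945 × 0.01 = $199.45
Levies subtotal = $359.4089
After credit = $359.4089 − $320 = $39.4089
Total = $39.4089 + $534 = $573.4089

$573.41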